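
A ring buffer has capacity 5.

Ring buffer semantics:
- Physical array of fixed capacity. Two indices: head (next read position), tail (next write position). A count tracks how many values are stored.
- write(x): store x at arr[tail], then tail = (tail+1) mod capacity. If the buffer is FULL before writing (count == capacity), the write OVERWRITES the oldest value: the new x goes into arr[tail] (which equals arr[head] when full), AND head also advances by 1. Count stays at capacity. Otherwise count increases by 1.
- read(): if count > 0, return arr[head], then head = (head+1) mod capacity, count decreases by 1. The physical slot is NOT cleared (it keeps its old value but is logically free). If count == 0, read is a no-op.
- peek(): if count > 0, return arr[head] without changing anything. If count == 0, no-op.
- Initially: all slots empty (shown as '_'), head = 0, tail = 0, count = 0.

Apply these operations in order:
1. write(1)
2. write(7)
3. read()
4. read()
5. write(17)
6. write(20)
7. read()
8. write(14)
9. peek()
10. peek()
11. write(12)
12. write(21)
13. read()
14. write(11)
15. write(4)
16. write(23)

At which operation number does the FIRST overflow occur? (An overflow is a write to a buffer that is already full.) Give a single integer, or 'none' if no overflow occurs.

Answer: 16

Derivation:
After op 1 (write(1)): arr=[1 _ _ _ _] head=0 tail=1 count=1
After op 2 (write(7)): arr=[1 7 _ _ _] head=0 tail=2 count=2
After op 3 (read()): arr=[1 7 _ _ _] head=1 tail=2 count=1
After op 4 (read()): arr=[1 7 _ _ _] head=2 tail=2 count=0
After op 5 (write(17)): arr=[1 7 17 _ _] head=2 tail=3 count=1
After op 6 (write(20)): arr=[1 7 17 20 _] head=2 tail=4 count=2
After op 7 (read()): arr=[1 7 17 20 _] head=3 tail=4 count=1
After op 8 (write(14)): arr=[1 7 17 20 14] head=3 tail=0 count=2
After op 9 (peek()): arr=[1 7 17 20 14] head=3 tail=0 count=2
After op 10 (peek()): arr=[1 7 17 20 14] head=3 tail=0 count=2
After op 11 (write(12)): arr=[12 7 17 20 14] head=3 tail=1 count=3
After op 12 (write(21)): arr=[12 21 17 20 14] head=3 tail=2 count=4
After op 13 (read()): arr=[12 21 17 20 14] head=4 tail=2 count=3
After op 14 (write(11)): arr=[12 21 11 20 14] head=4 tail=3 count=4
After op 15 (write(4)): arr=[12 21 11 4 14] head=4 tail=4 count=5
After op 16 (write(23)): arr=[12 21 11 4 23] head=0 tail=0 count=5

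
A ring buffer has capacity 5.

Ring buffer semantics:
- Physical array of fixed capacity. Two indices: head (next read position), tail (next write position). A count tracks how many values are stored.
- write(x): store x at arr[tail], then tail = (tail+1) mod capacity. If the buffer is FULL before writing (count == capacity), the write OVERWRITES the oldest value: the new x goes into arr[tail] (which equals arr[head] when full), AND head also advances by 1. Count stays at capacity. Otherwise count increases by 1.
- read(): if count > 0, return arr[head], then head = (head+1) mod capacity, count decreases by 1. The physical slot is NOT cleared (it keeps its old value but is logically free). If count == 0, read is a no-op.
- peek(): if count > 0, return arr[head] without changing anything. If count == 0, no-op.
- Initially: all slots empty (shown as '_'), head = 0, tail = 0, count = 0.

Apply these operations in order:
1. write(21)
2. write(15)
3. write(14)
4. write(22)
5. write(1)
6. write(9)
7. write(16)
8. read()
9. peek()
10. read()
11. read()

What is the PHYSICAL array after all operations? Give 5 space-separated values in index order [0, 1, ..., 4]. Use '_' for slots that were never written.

Answer: 9 16 14 22 1

Derivation:
After op 1 (write(21)): arr=[21 _ _ _ _] head=0 tail=1 count=1
After op 2 (write(15)): arr=[21 15 _ _ _] head=0 tail=2 count=2
After op 3 (write(14)): arr=[21 15 14 _ _] head=0 tail=3 count=3
After op 4 (write(22)): arr=[21 15 14 22 _] head=0 tail=4 count=4
After op 5 (write(1)): arr=[21 15 14 22 1] head=0 tail=0 count=5
After op 6 (write(9)): arr=[9 15 14 22 1] head=1 tail=1 count=5
After op 7 (write(16)): arr=[9 16 14 22 1] head=2 tail=2 count=5
After op 8 (read()): arr=[9 16 14 22 1] head=3 tail=2 count=4
After op 9 (peek()): arr=[9 16 14 22 1] head=3 tail=2 count=4
After op 10 (read()): arr=[9 16 14 22 1] head=4 tail=2 count=3
After op 11 (read()): arr=[9 16 14 22 1] head=0 tail=2 count=2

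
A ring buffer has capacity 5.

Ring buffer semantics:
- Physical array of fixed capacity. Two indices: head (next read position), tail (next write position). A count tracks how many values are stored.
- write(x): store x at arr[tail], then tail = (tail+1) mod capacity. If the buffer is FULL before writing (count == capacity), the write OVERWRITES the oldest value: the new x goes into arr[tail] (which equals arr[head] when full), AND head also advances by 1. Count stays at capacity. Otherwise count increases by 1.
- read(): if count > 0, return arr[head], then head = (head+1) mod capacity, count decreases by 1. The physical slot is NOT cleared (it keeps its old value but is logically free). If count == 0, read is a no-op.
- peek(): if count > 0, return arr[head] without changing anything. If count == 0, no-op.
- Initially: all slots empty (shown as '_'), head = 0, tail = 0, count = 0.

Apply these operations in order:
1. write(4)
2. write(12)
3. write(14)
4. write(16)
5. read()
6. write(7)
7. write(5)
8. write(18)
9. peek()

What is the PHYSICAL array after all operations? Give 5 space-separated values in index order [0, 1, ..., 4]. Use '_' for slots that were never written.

Answer: 5 18 14 16 7

Derivation:
After op 1 (write(4)): arr=[4 _ _ _ _] head=0 tail=1 count=1
After op 2 (write(12)): arr=[4 12 _ _ _] head=0 tail=2 count=2
After op 3 (write(14)): arr=[4 12 14 _ _] head=0 tail=3 count=3
After op 4 (write(16)): arr=[4 12 14 16 _] head=0 tail=4 count=4
After op 5 (read()): arr=[4 12 14 16 _] head=1 tail=4 count=3
After op 6 (write(7)): arr=[4 12 14 16 7] head=1 tail=0 count=4
After op 7 (write(5)): arr=[5 12 14 16 7] head=1 tail=1 count=5
After op 8 (write(18)): arr=[5 18 14 16 7] head=2 tail=2 count=5
After op 9 (peek()): arr=[5 18 14 16 7] head=2 tail=2 count=5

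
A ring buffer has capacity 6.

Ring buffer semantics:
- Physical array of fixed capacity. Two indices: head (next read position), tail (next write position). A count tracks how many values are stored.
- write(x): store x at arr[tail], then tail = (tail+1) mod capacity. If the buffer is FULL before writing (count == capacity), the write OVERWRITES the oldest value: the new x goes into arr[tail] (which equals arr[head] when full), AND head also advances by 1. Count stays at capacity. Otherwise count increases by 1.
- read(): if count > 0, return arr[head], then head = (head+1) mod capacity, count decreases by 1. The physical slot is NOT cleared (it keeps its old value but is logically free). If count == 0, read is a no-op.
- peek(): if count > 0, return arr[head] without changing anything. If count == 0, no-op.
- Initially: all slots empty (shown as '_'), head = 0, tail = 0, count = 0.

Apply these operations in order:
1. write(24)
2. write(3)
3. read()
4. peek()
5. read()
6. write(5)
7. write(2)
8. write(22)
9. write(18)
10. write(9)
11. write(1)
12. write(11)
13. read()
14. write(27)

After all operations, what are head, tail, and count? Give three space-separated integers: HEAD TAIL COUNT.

Answer: 4 4 6

Derivation:
After op 1 (write(24)): arr=[24 _ _ _ _ _] head=0 tail=1 count=1
After op 2 (write(3)): arr=[24 3 _ _ _ _] head=0 tail=2 count=2
After op 3 (read()): arr=[24 3 _ _ _ _] head=1 tail=2 count=1
After op 4 (peek()): arr=[24 3 _ _ _ _] head=1 tail=2 count=1
After op 5 (read()): arr=[24 3 _ _ _ _] head=2 tail=2 count=0
After op 6 (write(5)): arr=[24 3 5 _ _ _] head=2 tail=3 count=1
After op 7 (write(2)): arr=[24 3 5 2 _ _] head=2 tail=4 count=2
After op 8 (write(22)): arr=[24 3 5 2 22 _] head=2 tail=5 count=3
After op 9 (write(18)): arr=[24 3 5 2 22 18] head=2 tail=0 count=4
After op 10 (write(9)): arr=[9 3 5 2 22 18] head=2 tail=1 count=5
After op 11 (write(1)): arr=[9 1 5 2 22 18] head=2 tail=2 count=6
After op 12 (write(11)): arr=[9 1 11 2 22 18] head=3 tail=3 count=6
After op 13 (read()): arr=[9 1 11 2 22 18] head=4 tail=3 count=5
After op 14 (write(27)): arr=[9 1 11 27 22 18] head=4 tail=4 count=6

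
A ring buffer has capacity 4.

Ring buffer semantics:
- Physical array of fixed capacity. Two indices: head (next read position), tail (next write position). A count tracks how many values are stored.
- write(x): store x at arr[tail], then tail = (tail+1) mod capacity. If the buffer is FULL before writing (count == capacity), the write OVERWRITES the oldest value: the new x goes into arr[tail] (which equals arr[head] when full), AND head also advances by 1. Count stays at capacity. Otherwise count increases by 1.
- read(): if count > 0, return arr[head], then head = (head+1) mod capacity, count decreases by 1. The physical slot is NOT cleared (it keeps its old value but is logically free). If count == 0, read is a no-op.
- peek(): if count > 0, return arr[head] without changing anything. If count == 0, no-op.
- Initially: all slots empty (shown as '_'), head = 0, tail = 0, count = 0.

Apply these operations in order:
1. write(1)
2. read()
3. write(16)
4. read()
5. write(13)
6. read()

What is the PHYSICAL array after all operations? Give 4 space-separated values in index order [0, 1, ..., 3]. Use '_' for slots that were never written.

After op 1 (write(1)): arr=[1 _ _ _] head=0 tail=1 count=1
After op 2 (read()): arr=[1 _ _ _] head=1 tail=1 count=0
After op 3 (write(16)): arr=[1 16 _ _] head=1 tail=2 count=1
After op 4 (read()): arr=[1 16 _ _] head=2 tail=2 count=0
After op 5 (write(13)): arr=[1 16 13 _] head=2 tail=3 count=1
After op 6 (read()): arr=[1 16 13 _] head=3 tail=3 count=0

Answer: 1 16 13 _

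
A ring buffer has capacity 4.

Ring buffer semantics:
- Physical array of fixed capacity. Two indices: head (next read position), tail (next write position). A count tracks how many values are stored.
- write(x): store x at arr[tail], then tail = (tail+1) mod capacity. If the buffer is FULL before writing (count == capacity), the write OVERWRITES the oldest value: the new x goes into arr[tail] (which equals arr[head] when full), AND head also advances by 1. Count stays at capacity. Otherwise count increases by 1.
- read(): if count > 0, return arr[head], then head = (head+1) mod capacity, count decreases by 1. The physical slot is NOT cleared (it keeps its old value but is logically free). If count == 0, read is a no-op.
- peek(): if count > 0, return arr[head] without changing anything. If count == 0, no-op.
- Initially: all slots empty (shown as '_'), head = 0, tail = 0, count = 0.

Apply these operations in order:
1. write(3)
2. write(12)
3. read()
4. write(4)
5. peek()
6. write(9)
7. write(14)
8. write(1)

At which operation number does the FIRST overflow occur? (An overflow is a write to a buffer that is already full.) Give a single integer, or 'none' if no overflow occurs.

After op 1 (write(3)): arr=[3 _ _ _] head=0 tail=1 count=1
After op 2 (write(12)): arr=[3 12 _ _] head=0 tail=2 count=2
After op 3 (read()): arr=[3 12 _ _] head=1 tail=2 count=1
After op 4 (write(4)): arr=[3 12 4 _] head=1 tail=3 count=2
After op 5 (peek()): arr=[3 12 4 _] head=1 tail=3 count=2
After op 6 (write(9)): arr=[3 12 4 9] head=1 tail=0 count=3
After op 7 (write(14)): arr=[14 12 4 9] head=1 tail=1 count=4
After op 8 (write(1)): arr=[14 1 4 9] head=2 tail=2 count=4

Answer: 8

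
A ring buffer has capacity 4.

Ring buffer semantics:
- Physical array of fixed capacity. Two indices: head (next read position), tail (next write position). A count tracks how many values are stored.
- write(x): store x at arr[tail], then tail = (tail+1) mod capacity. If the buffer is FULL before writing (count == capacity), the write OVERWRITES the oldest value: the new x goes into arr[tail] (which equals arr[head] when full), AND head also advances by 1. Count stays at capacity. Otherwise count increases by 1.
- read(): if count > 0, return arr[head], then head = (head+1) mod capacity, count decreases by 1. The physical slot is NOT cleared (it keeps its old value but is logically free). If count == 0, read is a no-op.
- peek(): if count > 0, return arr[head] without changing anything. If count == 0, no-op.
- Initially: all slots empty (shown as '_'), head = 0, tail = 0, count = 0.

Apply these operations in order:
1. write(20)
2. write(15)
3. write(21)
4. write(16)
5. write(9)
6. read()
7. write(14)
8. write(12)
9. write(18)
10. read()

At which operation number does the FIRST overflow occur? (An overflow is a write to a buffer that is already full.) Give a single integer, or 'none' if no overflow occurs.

Answer: 5

Derivation:
After op 1 (write(20)): arr=[20 _ _ _] head=0 tail=1 count=1
After op 2 (write(15)): arr=[20 15 _ _] head=0 tail=2 count=2
After op 3 (write(21)): arr=[20 15 21 _] head=0 tail=3 count=3
After op 4 (write(16)): arr=[20 15 21 16] head=0 tail=0 count=4
After op 5 (write(9)): arr=[9 15 21 16] head=1 tail=1 count=4
After op 6 (read()): arr=[9 15 21 16] head=2 tail=1 count=3
After op 7 (write(14)): arr=[9 14 21 16] head=2 tail=2 count=4
After op 8 (write(12)): arr=[9 14 12 16] head=3 tail=3 count=4
After op 9 (write(18)): arr=[9 14 12 18] head=0 tail=0 count=4
After op 10 (read()): arr=[9 14 12 18] head=1 tail=0 count=3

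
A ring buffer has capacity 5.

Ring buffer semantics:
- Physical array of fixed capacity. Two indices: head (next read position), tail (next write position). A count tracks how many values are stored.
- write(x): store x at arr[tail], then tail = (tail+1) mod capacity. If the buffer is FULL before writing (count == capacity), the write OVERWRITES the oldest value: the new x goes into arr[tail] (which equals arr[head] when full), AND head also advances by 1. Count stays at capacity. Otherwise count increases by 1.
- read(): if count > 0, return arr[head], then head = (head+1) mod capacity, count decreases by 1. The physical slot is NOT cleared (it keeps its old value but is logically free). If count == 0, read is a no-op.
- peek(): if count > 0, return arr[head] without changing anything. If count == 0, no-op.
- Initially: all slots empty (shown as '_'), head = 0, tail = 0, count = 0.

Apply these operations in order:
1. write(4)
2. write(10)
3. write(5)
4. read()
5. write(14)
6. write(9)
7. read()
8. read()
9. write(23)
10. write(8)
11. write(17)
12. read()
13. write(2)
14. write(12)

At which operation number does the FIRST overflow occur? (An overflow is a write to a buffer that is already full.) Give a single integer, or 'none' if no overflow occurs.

Answer: 14

Derivation:
After op 1 (write(4)): arr=[4 _ _ _ _] head=0 tail=1 count=1
After op 2 (write(10)): arr=[4 10 _ _ _] head=0 tail=2 count=2
After op 3 (write(5)): arr=[4 10 5 _ _] head=0 tail=3 count=3
After op 4 (read()): arr=[4 10 5 _ _] head=1 tail=3 count=2
After op 5 (write(14)): arr=[4 10 5 14 _] head=1 tail=4 count=3
After op 6 (write(9)): arr=[4 10 5 14 9] head=1 tail=0 count=4
After op 7 (read()): arr=[4 10 5 14 9] head=2 tail=0 count=3
After op 8 (read()): arr=[4 10 5 14 9] head=3 tail=0 count=2
After op 9 (write(23)): arr=[23 10 5 14 9] head=3 tail=1 count=3
After op 10 (write(8)): arr=[23 8 5 14 9] head=3 tail=2 count=4
After op 11 (write(17)): arr=[23 8 17 14 9] head=3 tail=3 count=5
After op 12 (read()): arr=[23 8 17 14 9] head=4 tail=3 count=4
After op 13 (write(2)): arr=[23 8 17 2 9] head=4 tail=4 count=5
After op 14 (write(12)): arr=[23 8 17 2 12] head=0 tail=0 count=5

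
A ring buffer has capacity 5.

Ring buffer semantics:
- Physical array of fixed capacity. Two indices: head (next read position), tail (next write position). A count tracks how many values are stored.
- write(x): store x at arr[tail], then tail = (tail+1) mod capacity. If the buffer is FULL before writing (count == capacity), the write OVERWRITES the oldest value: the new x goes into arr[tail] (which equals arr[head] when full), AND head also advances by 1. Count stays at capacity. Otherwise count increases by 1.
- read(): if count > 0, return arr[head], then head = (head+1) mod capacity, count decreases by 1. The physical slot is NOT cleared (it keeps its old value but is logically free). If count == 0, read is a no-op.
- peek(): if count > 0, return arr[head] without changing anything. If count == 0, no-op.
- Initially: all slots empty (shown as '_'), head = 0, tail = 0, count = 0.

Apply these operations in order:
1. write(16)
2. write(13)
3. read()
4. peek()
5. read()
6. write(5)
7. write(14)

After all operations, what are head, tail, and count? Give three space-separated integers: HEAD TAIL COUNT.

After op 1 (write(16)): arr=[16 _ _ _ _] head=0 tail=1 count=1
After op 2 (write(13)): arr=[16 13 _ _ _] head=0 tail=2 count=2
After op 3 (read()): arr=[16 13 _ _ _] head=1 tail=2 count=1
After op 4 (peek()): arr=[16 13 _ _ _] head=1 tail=2 count=1
After op 5 (read()): arr=[16 13 _ _ _] head=2 tail=2 count=0
After op 6 (write(5)): arr=[16 13 5 _ _] head=2 tail=3 count=1
After op 7 (write(14)): arr=[16 13 5 14 _] head=2 tail=4 count=2

Answer: 2 4 2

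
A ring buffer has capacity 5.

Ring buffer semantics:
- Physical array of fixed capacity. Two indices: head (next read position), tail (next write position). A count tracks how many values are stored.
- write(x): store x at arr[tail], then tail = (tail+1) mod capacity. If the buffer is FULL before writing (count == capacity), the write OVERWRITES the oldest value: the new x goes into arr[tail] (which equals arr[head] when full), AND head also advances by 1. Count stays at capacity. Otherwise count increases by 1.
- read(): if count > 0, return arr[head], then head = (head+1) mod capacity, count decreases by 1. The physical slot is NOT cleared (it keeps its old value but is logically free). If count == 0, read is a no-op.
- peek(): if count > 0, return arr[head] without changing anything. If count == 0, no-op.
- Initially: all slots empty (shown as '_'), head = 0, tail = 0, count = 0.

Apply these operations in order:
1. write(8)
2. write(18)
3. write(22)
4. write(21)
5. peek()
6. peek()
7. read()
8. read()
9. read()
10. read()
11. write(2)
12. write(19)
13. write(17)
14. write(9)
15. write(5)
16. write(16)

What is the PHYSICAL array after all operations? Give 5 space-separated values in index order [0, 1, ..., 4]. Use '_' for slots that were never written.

After op 1 (write(8)): arr=[8 _ _ _ _] head=0 tail=1 count=1
After op 2 (write(18)): arr=[8 18 _ _ _] head=0 tail=2 count=2
After op 3 (write(22)): arr=[8 18 22 _ _] head=0 tail=3 count=3
After op 4 (write(21)): arr=[8 18 22 21 _] head=0 tail=4 count=4
After op 5 (peek()): arr=[8 18 22 21 _] head=0 tail=4 count=4
After op 6 (peek()): arr=[8 18 22 21 _] head=0 tail=4 count=4
After op 7 (read()): arr=[8 18 22 21 _] head=1 tail=4 count=3
After op 8 (read()): arr=[8 18 22 21 _] head=2 tail=4 count=2
After op 9 (read()): arr=[8 18 22 21 _] head=3 tail=4 count=1
After op 10 (read()): arr=[8 18 22 21 _] head=4 tail=4 count=0
After op 11 (write(2)): arr=[8 18 22 21 2] head=4 tail=0 count=1
After op 12 (write(19)): arr=[19 18 22 21 2] head=4 tail=1 count=2
After op 13 (write(17)): arr=[19 17 22 21 2] head=4 tail=2 count=3
After op 14 (write(9)): arr=[19 17 9 21 2] head=4 tail=3 count=4
After op 15 (write(5)): arr=[19 17 9 5 2] head=4 tail=4 count=5
After op 16 (write(16)): arr=[19 17 9 5 16] head=0 tail=0 count=5

Answer: 19 17 9 5 16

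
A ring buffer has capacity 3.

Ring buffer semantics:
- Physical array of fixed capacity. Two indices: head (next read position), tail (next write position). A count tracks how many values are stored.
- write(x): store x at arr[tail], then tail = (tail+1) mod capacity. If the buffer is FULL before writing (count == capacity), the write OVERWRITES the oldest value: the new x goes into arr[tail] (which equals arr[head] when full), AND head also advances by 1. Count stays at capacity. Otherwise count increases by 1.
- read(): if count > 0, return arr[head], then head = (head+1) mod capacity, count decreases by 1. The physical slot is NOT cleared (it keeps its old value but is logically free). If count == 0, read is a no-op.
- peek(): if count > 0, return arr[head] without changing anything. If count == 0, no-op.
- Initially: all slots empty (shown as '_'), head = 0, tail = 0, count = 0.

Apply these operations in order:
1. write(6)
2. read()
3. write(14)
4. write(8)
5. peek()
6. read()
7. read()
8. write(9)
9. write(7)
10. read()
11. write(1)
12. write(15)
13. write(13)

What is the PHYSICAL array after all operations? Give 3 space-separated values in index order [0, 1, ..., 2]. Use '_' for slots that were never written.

Answer: 15 13 1

Derivation:
After op 1 (write(6)): arr=[6 _ _] head=0 tail=1 count=1
After op 2 (read()): arr=[6 _ _] head=1 tail=1 count=0
After op 3 (write(14)): arr=[6 14 _] head=1 tail=2 count=1
After op 4 (write(8)): arr=[6 14 8] head=1 tail=0 count=2
After op 5 (peek()): arr=[6 14 8] head=1 tail=0 count=2
After op 6 (read()): arr=[6 14 8] head=2 tail=0 count=1
After op 7 (read()): arr=[6 14 8] head=0 tail=0 count=0
After op 8 (write(9)): arr=[9 14 8] head=0 tail=1 count=1
After op 9 (write(7)): arr=[9 7 8] head=0 tail=2 count=2
After op 10 (read()): arr=[9 7 8] head=1 tail=2 count=1
After op 11 (write(1)): arr=[9 7 1] head=1 tail=0 count=2
After op 12 (write(15)): arr=[15 7 1] head=1 tail=1 count=3
After op 13 (write(13)): arr=[15 13 1] head=2 tail=2 count=3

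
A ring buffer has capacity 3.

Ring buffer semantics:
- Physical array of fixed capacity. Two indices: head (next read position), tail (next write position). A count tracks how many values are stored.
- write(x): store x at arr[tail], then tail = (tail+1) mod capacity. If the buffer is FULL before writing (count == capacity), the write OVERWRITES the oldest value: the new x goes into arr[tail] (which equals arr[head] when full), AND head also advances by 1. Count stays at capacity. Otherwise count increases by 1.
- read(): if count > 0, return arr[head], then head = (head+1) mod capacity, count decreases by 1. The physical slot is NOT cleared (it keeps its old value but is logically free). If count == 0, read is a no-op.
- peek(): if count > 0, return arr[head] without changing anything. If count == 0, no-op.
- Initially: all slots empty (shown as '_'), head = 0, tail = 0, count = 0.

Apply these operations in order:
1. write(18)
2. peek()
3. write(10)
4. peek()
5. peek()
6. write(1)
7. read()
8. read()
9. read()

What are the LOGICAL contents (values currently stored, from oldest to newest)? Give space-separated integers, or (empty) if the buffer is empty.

Answer: (empty)

Derivation:
After op 1 (write(18)): arr=[18 _ _] head=0 tail=1 count=1
After op 2 (peek()): arr=[18 _ _] head=0 tail=1 count=1
After op 3 (write(10)): arr=[18 10 _] head=0 tail=2 count=2
After op 4 (peek()): arr=[18 10 _] head=0 tail=2 count=2
After op 5 (peek()): arr=[18 10 _] head=0 tail=2 count=2
After op 6 (write(1)): arr=[18 10 1] head=0 tail=0 count=3
After op 7 (read()): arr=[18 10 1] head=1 tail=0 count=2
After op 8 (read()): arr=[18 10 1] head=2 tail=0 count=1
After op 9 (read()): arr=[18 10 1] head=0 tail=0 count=0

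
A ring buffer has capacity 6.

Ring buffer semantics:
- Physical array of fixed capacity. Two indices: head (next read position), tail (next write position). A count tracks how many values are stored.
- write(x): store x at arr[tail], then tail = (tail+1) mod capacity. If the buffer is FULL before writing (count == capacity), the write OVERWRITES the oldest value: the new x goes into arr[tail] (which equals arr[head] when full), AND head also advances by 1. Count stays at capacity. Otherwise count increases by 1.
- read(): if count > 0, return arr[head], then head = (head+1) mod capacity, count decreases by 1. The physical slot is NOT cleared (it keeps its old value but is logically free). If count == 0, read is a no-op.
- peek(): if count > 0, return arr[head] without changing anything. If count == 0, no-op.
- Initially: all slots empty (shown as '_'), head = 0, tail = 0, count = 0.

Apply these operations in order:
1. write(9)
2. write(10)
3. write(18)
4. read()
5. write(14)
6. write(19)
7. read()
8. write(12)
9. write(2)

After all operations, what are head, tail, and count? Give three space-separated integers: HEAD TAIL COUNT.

Answer: 2 1 5

Derivation:
After op 1 (write(9)): arr=[9 _ _ _ _ _] head=0 tail=1 count=1
After op 2 (write(10)): arr=[9 10 _ _ _ _] head=0 tail=2 count=2
After op 3 (write(18)): arr=[9 10 18 _ _ _] head=0 tail=3 count=3
After op 4 (read()): arr=[9 10 18 _ _ _] head=1 tail=3 count=2
After op 5 (write(14)): arr=[9 10 18 14 _ _] head=1 tail=4 count=3
After op 6 (write(19)): arr=[9 10 18 14 19 _] head=1 tail=5 count=4
After op 7 (read()): arr=[9 10 18 14 19 _] head=2 tail=5 count=3
After op 8 (write(12)): arr=[9 10 18 14 19 12] head=2 tail=0 count=4
After op 9 (write(2)): arr=[2 10 18 14 19 12] head=2 tail=1 count=5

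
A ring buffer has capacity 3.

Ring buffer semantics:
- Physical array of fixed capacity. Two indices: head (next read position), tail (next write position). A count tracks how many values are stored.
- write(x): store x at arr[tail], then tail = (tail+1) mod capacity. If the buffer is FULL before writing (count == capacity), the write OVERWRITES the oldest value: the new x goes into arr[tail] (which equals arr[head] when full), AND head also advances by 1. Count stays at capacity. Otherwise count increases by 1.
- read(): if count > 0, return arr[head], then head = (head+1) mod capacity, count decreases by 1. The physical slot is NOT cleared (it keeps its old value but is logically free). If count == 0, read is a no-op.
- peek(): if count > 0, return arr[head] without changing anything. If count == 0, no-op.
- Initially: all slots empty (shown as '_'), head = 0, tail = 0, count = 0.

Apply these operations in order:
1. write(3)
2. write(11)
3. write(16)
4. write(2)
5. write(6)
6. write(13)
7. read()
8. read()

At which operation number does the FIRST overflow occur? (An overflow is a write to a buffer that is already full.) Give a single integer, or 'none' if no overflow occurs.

After op 1 (write(3)): arr=[3 _ _] head=0 tail=1 count=1
After op 2 (write(11)): arr=[3 11 _] head=0 tail=2 count=2
After op 3 (write(16)): arr=[3 11 16] head=0 tail=0 count=3
After op 4 (write(2)): arr=[2 11 16] head=1 tail=1 count=3
After op 5 (write(6)): arr=[2 6 16] head=2 tail=2 count=3
After op 6 (write(13)): arr=[2 6 13] head=0 tail=0 count=3
After op 7 (read()): arr=[2 6 13] head=1 tail=0 count=2
After op 8 (read()): arr=[2 6 13] head=2 tail=0 count=1

Answer: 4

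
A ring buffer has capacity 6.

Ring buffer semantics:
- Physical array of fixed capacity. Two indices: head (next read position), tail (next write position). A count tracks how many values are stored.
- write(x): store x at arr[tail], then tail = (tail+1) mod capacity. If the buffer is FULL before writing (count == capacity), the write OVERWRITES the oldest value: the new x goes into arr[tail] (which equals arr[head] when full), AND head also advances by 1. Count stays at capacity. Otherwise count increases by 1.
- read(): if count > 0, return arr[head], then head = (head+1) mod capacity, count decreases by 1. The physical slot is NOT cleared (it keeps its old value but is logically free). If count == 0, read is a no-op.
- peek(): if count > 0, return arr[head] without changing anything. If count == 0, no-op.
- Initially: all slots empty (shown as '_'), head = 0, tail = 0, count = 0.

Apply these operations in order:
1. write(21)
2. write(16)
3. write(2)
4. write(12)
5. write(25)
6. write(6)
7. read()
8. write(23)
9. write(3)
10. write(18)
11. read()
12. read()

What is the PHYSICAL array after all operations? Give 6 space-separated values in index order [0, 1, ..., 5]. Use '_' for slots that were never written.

After op 1 (write(21)): arr=[21 _ _ _ _ _] head=0 tail=1 count=1
After op 2 (write(16)): arr=[21 16 _ _ _ _] head=0 tail=2 count=2
After op 3 (write(2)): arr=[21 16 2 _ _ _] head=0 tail=3 count=3
After op 4 (write(12)): arr=[21 16 2 12 _ _] head=0 tail=4 count=4
After op 5 (write(25)): arr=[21 16 2 12 25 _] head=0 tail=5 count=5
After op 6 (write(6)): arr=[21 16 2 12 25 6] head=0 tail=0 count=6
After op 7 (read()): arr=[21 16 2 12 25 6] head=1 tail=0 count=5
After op 8 (write(23)): arr=[23 16 2 12 25 6] head=1 tail=1 count=6
After op 9 (write(3)): arr=[23 3 2 12 25 6] head=2 tail=2 count=6
After op 10 (write(18)): arr=[23 3 18 12 25 6] head=3 tail=3 count=6
After op 11 (read()): arr=[23 3 18 12 25 6] head=4 tail=3 count=5
After op 12 (read()): arr=[23 3 18 12 25 6] head=5 tail=3 count=4

Answer: 23 3 18 12 25 6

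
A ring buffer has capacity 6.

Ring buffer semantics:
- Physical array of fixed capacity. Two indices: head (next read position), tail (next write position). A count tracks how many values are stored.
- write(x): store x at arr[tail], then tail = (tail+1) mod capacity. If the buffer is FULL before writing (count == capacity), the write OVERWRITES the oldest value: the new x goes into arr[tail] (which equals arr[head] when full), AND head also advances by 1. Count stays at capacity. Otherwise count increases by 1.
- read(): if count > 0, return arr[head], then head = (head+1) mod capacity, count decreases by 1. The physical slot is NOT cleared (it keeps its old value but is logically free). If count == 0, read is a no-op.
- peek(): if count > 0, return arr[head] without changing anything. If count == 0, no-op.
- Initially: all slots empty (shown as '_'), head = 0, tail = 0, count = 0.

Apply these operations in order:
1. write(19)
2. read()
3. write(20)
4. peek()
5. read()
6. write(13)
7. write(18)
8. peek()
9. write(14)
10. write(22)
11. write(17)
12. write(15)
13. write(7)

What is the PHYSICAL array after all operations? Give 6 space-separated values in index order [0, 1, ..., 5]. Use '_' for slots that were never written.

Answer: 17 15 7 18 14 22

Derivation:
After op 1 (write(19)): arr=[19 _ _ _ _ _] head=0 tail=1 count=1
After op 2 (read()): arr=[19 _ _ _ _ _] head=1 tail=1 count=0
After op 3 (write(20)): arr=[19 20 _ _ _ _] head=1 tail=2 count=1
After op 4 (peek()): arr=[19 20 _ _ _ _] head=1 tail=2 count=1
After op 5 (read()): arr=[19 20 _ _ _ _] head=2 tail=2 count=0
After op 6 (write(13)): arr=[19 20 13 _ _ _] head=2 tail=3 count=1
After op 7 (write(18)): arr=[19 20 13 18 _ _] head=2 tail=4 count=2
After op 8 (peek()): arr=[19 20 13 18 _ _] head=2 tail=4 count=2
After op 9 (write(14)): arr=[19 20 13 18 14 _] head=2 tail=5 count=3
After op 10 (write(22)): arr=[19 20 13 18 14 22] head=2 tail=0 count=4
After op 11 (write(17)): arr=[17 20 13 18 14 22] head=2 tail=1 count=5
After op 12 (write(15)): arr=[17 15 13 18 14 22] head=2 tail=2 count=6
After op 13 (write(7)): arr=[17 15 7 18 14 22] head=3 tail=3 count=6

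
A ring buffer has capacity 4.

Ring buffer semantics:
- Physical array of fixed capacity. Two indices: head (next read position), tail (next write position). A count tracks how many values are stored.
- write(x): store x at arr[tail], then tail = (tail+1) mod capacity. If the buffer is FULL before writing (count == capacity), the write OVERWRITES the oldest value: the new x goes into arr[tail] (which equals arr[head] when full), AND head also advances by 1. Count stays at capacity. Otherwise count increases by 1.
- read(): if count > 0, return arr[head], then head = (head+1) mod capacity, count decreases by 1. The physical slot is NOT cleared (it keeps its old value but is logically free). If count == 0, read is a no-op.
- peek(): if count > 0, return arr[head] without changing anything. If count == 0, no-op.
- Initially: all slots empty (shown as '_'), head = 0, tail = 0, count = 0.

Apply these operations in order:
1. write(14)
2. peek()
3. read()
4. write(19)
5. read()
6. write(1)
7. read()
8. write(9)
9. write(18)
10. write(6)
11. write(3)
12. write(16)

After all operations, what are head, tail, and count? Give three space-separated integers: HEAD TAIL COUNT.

After op 1 (write(14)): arr=[14 _ _ _] head=0 tail=1 count=1
After op 2 (peek()): arr=[14 _ _ _] head=0 tail=1 count=1
After op 3 (read()): arr=[14 _ _ _] head=1 tail=1 count=0
After op 4 (write(19)): arr=[14 19 _ _] head=1 tail=2 count=1
After op 5 (read()): arr=[14 19 _ _] head=2 tail=2 count=0
After op 6 (write(1)): arr=[14 19 1 _] head=2 tail=3 count=1
After op 7 (read()): arr=[14 19 1 _] head=3 tail=3 count=0
After op 8 (write(9)): arr=[14 19 1 9] head=3 tail=0 count=1
After op 9 (write(18)): arr=[18 19 1 9] head=3 tail=1 count=2
After op 10 (write(6)): arr=[18 6 1 9] head=3 tail=2 count=3
After op 11 (write(3)): arr=[18 6 3 9] head=3 tail=3 count=4
After op 12 (write(16)): arr=[18 6 3 16] head=0 tail=0 count=4

Answer: 0 0 4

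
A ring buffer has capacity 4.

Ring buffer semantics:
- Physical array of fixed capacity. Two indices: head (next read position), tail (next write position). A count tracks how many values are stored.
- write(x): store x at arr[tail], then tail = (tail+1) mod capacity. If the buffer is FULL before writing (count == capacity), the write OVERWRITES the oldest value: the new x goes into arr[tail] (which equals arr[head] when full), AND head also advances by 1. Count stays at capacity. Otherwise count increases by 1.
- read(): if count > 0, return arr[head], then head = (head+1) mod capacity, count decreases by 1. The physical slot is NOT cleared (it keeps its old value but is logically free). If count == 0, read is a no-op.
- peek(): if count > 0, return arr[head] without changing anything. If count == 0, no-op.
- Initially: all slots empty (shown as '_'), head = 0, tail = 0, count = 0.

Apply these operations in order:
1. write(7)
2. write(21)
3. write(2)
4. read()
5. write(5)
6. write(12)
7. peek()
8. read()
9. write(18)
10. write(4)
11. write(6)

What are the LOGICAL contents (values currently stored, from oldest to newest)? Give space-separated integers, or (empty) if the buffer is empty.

After op 1 (write(7)): arr=[7 _ _ _] head=0 tail=1 count=1
After op 2 (write(21)): arr=[7 21 _ _] head=0 tail=2 count=2
After op 3 (write(2)): arr=[7 21 2 _] head=0 tail=3 count=3
After op 4 (read()): arr=[7 21 2 _] head=1 tail=3 count=2
After op 5 (write(5)): arr=[7 21 2 5] head=1 tail=0 count=3
After op 6 (write(12)): arr=[12 21 2 5] head=1 tail=1 count=4
After op 7 (peek()): arr=[12 21 2 5] head=1 tail=1 count=4
After op 8 (read()): arr=[12 21 2 5] head=2 tail=1 count=3
After op 9 (write(18)): arr=[12 18 2 5] head=2 tail=2 count=4
After op 10 (write(4)): arr=[12 18 4 5] head=3 tail=3 count=4
After op 11 (write(6)): arr=[12 18 4 6] head=0 tail=0 count=4

Answer: 12 18 4 6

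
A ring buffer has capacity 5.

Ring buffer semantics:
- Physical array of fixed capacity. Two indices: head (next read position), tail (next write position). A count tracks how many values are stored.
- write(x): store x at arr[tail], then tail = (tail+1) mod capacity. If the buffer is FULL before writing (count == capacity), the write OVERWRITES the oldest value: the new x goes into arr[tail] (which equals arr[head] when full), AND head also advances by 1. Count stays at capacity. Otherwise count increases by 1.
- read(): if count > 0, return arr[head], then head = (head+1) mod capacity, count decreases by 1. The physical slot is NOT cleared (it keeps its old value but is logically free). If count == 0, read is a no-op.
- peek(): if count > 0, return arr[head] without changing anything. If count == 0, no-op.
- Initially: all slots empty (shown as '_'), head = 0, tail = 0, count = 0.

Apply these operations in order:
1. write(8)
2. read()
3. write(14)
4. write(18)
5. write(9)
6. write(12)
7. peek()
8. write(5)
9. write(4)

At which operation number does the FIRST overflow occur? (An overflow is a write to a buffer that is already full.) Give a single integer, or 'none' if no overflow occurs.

After op 1 (write(8)): arr=[8 _ _ _ _] head=0 tail=1 count=1
After op 2 (read()): arr=[8 _ _ _ _] head=1 tail=1 count=0
After op 3 (write(14)): arr=[8 14 _ _ _] head=1 tail=2 count=1
After op 4 (write(18)): arr=[8 14 18 _ _] head=1 tail=3 count=2
After op 5 (write(9)): arr=[8 14 18 9 _] head=1 tail=4 count=3
After op 6 (write(12)): arr=[8 14 18 9 12] head=1 tail=0 count=4
After op 7 (peek()): arr=[8 14 18 9 12] head=1 tail=0 count=4
After op 8 (write(5)): arr=[5 14 18 9 12] head=1 tail=1 count=5
After op 9 (write(4)): arr=[5 4 18 9 12] head=2 tail=2 count=5

Answer: 9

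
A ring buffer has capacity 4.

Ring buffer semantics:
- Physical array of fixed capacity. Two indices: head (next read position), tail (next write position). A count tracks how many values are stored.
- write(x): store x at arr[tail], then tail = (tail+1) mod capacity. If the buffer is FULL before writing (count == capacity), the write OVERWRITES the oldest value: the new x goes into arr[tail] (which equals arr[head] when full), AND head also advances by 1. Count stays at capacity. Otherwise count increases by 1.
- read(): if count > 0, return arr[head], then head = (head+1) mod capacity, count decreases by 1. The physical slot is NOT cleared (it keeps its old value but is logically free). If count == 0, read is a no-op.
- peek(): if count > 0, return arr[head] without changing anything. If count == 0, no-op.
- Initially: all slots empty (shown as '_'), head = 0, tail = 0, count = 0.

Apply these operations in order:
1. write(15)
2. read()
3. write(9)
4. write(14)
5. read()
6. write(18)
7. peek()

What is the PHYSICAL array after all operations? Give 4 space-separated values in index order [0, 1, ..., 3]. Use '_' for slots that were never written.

After op 1 (write(15)): arr=[15 _ _ _] head=0 tail=1 count=1
After op 2 (read()): arr=[15 _ _ _] head=1 tail=1 count=0
After op 3 (write(9)): arr=[15 9 _ _] head=1 tail=2 count=1
After op 4 (write(14)): arr=[15 9 14 _] head=1 tail=3 count=2
After op 5 (read()): arr=[15 9 14 _] head=2 tail=3 count=1
After op 6 (write(18)): arr=[15 9 14 18] head=2 tail=0 count=2
After op 7 (peek()): arr=[15 9 14 18] head=2 tail=0 count=2

Answer: 15 9 14 18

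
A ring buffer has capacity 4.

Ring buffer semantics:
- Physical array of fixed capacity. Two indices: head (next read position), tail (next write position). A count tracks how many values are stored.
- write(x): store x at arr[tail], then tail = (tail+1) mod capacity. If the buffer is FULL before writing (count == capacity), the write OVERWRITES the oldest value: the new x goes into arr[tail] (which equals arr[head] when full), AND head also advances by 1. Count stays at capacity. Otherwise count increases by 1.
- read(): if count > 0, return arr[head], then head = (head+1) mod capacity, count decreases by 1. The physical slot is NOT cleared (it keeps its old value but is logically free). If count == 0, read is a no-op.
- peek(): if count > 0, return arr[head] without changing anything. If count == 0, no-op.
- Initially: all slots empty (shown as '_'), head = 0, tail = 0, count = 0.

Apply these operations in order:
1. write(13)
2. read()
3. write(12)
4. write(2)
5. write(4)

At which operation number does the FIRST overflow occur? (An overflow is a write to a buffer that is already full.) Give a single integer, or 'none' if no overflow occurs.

Answer: none

Derivation:
After op 1 (write(13)): arr=[13 _ _ _] head=0 tail=1 count=1
After op 2 (read()): arr=[13 _ _ _] head=1 tail=1 count=0
After op 3 (write(12)): arr=[13 12 _ _] head=1 tail=2 count=1
After op 4 (write(2)): arr=[13 12 2 _] head=1 tail=3 count=2
After op 5 (write(4)): arr=[13 12 2 4] head=1 tail=0 count=3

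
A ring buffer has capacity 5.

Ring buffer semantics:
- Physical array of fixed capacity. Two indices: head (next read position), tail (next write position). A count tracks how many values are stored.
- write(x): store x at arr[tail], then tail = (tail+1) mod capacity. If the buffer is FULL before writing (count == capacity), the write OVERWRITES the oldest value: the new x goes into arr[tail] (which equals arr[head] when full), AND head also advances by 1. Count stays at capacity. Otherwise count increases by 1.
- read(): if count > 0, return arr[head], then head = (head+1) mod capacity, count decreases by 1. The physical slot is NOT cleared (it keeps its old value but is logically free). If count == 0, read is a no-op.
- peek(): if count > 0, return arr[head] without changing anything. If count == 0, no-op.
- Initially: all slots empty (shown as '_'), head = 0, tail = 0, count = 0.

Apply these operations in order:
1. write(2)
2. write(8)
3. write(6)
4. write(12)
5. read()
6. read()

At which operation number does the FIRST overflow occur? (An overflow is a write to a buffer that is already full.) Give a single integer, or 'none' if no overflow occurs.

Answer: none

Derivation:
After op 1 (write(2)): arr=[2 _ _ _ _] head=0 tail=1 count=1
After op 2 (write(8)): arr=[2 8 _ _ _] head=0 tail=2 count=2
After op 3 (write(6)): arr=[2 8 6 _ _] head=0 tail=3 count=3
After op 4 (write(12)): arr=[2 8 6 12 _] head=0 tail=4 count=4
After op 5 (read()): arr=[2 8 6 12 _] head=1 tail=4 count=3
After op 6 (read()): arr=[2 8 6 12 _] head=2 tail=4 count=2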